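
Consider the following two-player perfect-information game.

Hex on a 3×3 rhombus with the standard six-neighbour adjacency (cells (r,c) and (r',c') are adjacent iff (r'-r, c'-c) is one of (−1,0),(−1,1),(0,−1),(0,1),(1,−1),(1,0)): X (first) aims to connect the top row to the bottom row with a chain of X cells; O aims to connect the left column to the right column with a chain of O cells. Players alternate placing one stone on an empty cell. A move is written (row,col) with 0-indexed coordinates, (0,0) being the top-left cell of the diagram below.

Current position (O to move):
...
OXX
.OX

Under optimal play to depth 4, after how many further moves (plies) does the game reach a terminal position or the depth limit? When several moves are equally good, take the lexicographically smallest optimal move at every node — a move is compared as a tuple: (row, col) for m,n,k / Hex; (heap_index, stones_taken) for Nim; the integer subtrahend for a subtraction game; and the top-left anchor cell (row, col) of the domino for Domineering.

[.../OXX/.OX] O move#1: (0,0):-1/O../OXX/.OX*, (0,1):-1/.O./OXX/.OX, (0,2):-1/..O/OXX/.OX, (2,0):-1/.../OXX/OOX
[O../OXX/.OX] X move#2: (0,1):+1/OX./OXX/.OX*, (0,2):+1/O.X/OXX/.OX, (2,0):+1/O../OXX/XOX
[OX./OXX/.OX] end (terminal -1, O#3); searched .../OXX/.OX to 4

PV length from [.../OXX/.OX]: 2 plies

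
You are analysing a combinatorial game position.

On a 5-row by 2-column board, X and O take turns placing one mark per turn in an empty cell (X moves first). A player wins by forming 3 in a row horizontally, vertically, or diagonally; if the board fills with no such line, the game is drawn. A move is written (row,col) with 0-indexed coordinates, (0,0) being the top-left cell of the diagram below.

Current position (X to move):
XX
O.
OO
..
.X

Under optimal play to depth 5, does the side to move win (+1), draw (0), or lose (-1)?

value(XX/O./OO/../.X, X) = 0

p1 X@[XX/O./OO/../.X]: (1,1)[XX/OX/OO/../.X]-1 (3,0)[XX/O./OO/X./.X]+0* (3,1)[XX/O./OO/.X/.X]-1 (4,0)[XX/O./OO/../XX]-1
p2 O@[XX/O./OO/X./.X]: (1,1)[XX/OO/OO/X./.X]+0* (3,1)[XX/O./OO/XO/.X]+0 (4,0)[XX/O./OO/X./OX]+0
p3 X@[XX/OO/OO/X./.X]: (3,1)[XX/OO/OO/XX/.X]+0* (4,0)[XX/OO/OO/X./XX]-1
p4 O@[XX/OO/OO/XX/.X]: (4,0)[XX/OO/OO/XX/OX]+0*
p5 X@[XX/OO/OO/XX/OX] terminal +0; root [XX/O./OO/../.X] d5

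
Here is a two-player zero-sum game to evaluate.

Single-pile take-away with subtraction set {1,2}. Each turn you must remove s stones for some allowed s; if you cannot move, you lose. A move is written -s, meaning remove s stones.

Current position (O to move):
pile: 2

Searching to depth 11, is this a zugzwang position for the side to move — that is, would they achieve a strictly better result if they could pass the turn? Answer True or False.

p1 O@[2]: -1[1]-1 -2[0]+1*
p2 X@[0] terminal -1; root [2] d11
suppose O passes — search the same position with X to move:
pass> p1 X@[2]: -1[1]-1 -2[0]+1*
pass> p2 O@[0] terminal -1; root [2] d11
for O: play +1, pass -1

zugzwang(2, O) = False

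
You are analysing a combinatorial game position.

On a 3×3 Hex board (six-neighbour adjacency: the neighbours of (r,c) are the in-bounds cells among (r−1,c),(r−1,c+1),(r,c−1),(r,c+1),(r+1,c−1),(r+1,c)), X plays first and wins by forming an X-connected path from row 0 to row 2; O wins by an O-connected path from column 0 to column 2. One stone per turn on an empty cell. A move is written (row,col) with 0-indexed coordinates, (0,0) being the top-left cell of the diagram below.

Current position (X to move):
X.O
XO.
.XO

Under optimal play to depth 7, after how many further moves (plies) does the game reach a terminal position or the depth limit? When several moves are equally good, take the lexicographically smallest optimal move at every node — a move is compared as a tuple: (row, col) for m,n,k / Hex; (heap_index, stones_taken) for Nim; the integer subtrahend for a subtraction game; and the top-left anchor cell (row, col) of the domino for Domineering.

PV length from [X.O/XO./.XO]: 1 ply

p1 X@[X.O/XO./.XO]: (0,1)[XXO/XO./.XO]-1 (1,2)[X.O/XOX/.XO]-1 (2,0)[X.O/XO./XXO]+1*
p2 O@[X.O/XO./XXO] terminal -1; root [X.O/XO./.XO] d7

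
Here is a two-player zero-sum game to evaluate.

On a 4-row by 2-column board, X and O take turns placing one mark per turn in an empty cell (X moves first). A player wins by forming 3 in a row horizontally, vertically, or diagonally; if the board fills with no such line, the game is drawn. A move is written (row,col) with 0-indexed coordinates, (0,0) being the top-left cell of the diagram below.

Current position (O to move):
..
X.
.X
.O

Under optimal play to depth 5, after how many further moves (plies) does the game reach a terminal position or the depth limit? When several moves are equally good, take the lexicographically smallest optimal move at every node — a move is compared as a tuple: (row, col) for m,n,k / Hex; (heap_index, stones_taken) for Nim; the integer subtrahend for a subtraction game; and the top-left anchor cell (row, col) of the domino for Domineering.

PV length from [../X./.X/.O]: 5 plies

ply 1, O at ../X./.X/.O | (0,0)=+0→O./X./.X/.O*; (0,1)=-1→.O/X./.X/.O; (1,1)=-1→../XO/.X/.O; (2,0)=+0→../X./OX/.O; (3,0)=+0→../X./.X/OO
ply 2, X at O./X./.X/.O | (0,1)=+0→OX/X./.X/.O*; (1,1)=+0→O./XX/.X/.O; (2,0)=+0→O./X./XX/.O; (3,0)=+0→O./X./.X/XO
ply 3, O at OX/X./.X/.O | (1,1)=+0→OX/XO/.X/.O*; (2,0)=-1→OX/X./OX/.O; (3,0)=-1→OX/X./.X/OO
ply 4, X at OX/XO/.X/.O | (2,0)=+0→OX/XO/XX/.O*; (3,0)=+0→OX/XO/.X/XO
ply 5, O at OX/XO/XX/.O | (3,0)=+0→OX/XO/XX/OO*
ply 6: OX/XO/XX/OO is terminal +0 (X); from ../X./.X/.O depth 5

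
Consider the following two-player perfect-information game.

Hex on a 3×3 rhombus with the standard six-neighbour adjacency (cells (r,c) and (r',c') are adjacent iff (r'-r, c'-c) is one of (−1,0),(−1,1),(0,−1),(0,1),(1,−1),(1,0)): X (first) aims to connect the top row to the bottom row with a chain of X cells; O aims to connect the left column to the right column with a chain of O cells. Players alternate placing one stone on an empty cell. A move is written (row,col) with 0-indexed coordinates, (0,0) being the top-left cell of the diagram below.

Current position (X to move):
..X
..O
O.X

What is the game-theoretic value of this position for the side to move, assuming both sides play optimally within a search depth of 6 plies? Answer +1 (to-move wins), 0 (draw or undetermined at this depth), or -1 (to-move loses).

p1 X@[..X/..O/O.X]: (0,0)[X.X/..O/O.X]-1* (0,1)[.XX/..O/O.X]-1 (1,0)[..X/X.O/O.X]-1 (1,1)[..X/.XO/O.X]-1 (2,1)[..X/..O/OXX]-1
p2 O@[X.X/..O/O.X]: (0,1)[XOX/..O/O.X]+1* (1,0)[X.X/O.O/O.X]+1 (1,1)[X.X/.OO/O.X]+1 (2,1)[X.X/..O/OOX]+1
p3 X@[XOX/..O/O.X]: (1,0)[XOX/X.O/O.X]-1* (1,1)[XOX/.XO/O.X]-1 (2,1)[XOX/..O/OXX]-1
p4 O@[XOX/X.O/O.X]: (1,1)[XOX/XOO/O.X]+1* (2,1)[XOX/X.O/OOX]+1
p5 X@[XOX/XOO/O.X] terminal -1; root [..X/..O/O.X] d6

value(..X/..O/O.X, X) = -1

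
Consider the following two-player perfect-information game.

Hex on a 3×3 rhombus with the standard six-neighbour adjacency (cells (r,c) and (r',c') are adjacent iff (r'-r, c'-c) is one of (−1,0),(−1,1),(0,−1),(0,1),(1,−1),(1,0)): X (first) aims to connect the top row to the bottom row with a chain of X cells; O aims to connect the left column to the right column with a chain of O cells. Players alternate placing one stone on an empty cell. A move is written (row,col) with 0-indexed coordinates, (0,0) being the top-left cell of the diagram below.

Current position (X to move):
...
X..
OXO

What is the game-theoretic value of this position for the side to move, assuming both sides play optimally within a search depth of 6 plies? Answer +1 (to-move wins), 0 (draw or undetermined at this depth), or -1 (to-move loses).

value(.../X../OXO, X) = +1

[.../X../OXO] X move#1: (0,0):-1/X../X../OXO, (0,1):-1/.X./X../OXO, (0,2):+1/..X/X../OXO*, (1,1):+1/.../XX./OXO, (1,2):+1/.../X.X/OXO
[..X/X../OXO] O move#2: (0,0):-1/O.X/X../OXO*, (0,1):-1/.OX/X../OXO, (1,1):-1/..X/XO./OXO, (1,2):-1/..X/X.O/OXO
[O.X/X../OXO] X move#3: (0,1):+1/OXX/X../OXO*, (1,1):+1/O.X/XX./OXO, (1,2):+1/O.X/X.X/OXO
[OXX/X../OXO] O move#4: (1,1):-1/OXX/XO./OXO*, (1,2):-1/OXX/X.O/OXO
[OXX/XO./OXO] X move#5: (1,2):+1/OXX/XOX/OXO*
[OXX/XOX/OXO] end (terminal -1, O#6); searched .../X../OXO to 6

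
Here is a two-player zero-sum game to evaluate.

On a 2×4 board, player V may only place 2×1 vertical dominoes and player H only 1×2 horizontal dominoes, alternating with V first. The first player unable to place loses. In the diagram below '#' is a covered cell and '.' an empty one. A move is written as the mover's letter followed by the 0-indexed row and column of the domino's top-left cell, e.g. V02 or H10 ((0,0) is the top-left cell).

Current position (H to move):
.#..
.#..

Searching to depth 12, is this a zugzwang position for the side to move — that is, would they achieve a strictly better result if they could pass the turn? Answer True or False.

zugzwang(.#../.#.., H) = False

[.#../.#..] H move#1: H02:+1/.###/.#..*, H12:+1/.#../.###
[.###/.#..] V move#2: V00:-1/####/##..*
[####/##..] H move#3: H12:+1/####/####*
[####/####] end (terminal -1, V#4); searched .#../.#.. to 12
suppose H passes — search the same position with V to move:
pass> [.#../.#..] V move#1: V00:-1/##../##.., V02:+1/.##./.##.*, V03:+1/.#.#/.#.#
pass> [.##./.##.] end (terminal -1, H#2); searched .#../.#.. to 12
for H: play +1, pass -1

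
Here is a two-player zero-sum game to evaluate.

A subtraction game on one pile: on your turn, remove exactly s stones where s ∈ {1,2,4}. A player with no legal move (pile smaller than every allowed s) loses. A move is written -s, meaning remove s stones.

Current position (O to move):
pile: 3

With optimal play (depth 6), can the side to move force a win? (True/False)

O winning at [3]: False

p1 O@[3]: -1[2]-1* -2[1]-1
p2 X@[2]: -1[1]-1 -2[0]+1*
p3 O@[0] terminal -1; root [3] d6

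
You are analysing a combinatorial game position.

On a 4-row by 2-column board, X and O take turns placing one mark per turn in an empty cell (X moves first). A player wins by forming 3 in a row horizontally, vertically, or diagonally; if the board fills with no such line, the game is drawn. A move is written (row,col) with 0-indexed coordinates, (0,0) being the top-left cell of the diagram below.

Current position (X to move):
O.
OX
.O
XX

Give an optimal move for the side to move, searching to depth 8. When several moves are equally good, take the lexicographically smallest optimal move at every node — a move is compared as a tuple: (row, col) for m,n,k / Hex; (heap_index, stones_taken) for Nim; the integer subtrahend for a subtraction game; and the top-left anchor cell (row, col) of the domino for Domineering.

ply 1, X at O./OX/.O/XX | (0,1)=-1→OX/OX/.O/XX; (2,0)=+0→O./OX/XO/XX*
ply 2, O at O./OX/XO/XX | (0,1)=+0→OO/OX/XO/XX*
ply 3: OO/OX/XO/XX is terminal +0 (X); from O./OX/.O/XX depth 8

X's best at [O./OX/.O/XX]: (2,0)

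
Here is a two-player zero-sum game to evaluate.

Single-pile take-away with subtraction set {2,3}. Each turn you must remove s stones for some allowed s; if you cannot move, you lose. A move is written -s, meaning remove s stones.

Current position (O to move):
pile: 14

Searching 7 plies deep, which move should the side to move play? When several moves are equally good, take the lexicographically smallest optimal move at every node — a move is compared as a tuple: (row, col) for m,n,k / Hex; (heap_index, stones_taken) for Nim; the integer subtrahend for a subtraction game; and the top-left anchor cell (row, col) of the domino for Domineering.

O's best at [14]: -3

p1 O@[14]: -2[12]-1 -3[11]+1*
p2 X@[11]: -2[9]-1* -3[8]-1
p3 O@[9]: -2[7]-1 -3[6]+1*
p4 X@[6]: -2[4]-1* -3[3]-1
p5 O@[4]: -2[2]-1 -3[1]+1*
p6 X@[1] terminal -1; root [14] d7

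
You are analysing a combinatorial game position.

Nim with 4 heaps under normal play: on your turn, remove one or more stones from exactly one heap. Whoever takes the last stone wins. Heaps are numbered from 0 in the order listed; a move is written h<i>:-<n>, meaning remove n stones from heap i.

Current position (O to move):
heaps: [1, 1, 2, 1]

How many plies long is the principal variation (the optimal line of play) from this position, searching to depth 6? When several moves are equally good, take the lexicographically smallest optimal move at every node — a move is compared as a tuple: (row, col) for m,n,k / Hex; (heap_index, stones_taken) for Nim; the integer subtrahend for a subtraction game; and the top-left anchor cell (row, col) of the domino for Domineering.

ply 1, O at (1,1,2,1) | h0:-1=-1→(0,1,2,1); h1:-1=-1→(1,0,2,1); h2:-1=+1→(1,1,1,1)*; h2:-2=-1→(1,1,0,1); h3:-1=-1→(1,1,2,0)
ply 2, X at (1,1,1,1) | h0:-1=-1→(0,1,1,1)*; h1:-1=-1→(1,0,1,1); h2:-1=-1→(1,1,0,1); h3:-1=-1→(1,1,1,0)
ply 3, O at (0,1,1,1) | h1:-1=+1→(0,0,1,1)*; h2:-1=+1→(0,1,0,1); h3:-1=+1→(0,1,1,0)
ply 4, X at (0,0,1,1) | h2:-1=-1→(0,0,0,1)*; h3:-1=-1→(0,0,1,0)
ply 5, O at (0,0,0,1) | h3:-1=+1→(0,0,0,0)*
ply 6: (0,0,0,0) is terminal -1 (X); from (1,1,2,1) depth 6

PV length from [(1,1,2,1)]: 5 plies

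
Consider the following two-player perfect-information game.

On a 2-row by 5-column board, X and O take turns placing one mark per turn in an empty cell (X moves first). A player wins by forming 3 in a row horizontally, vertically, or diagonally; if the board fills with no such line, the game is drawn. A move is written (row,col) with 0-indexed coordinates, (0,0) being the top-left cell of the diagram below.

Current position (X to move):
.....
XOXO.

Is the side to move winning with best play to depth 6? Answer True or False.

ply 1, X at ...../XOXO. | (0,0)=+0→X..../XOXO.*; (0,1)=+0→.X.../XOXO.; (0,2)=+0→..X../XOXO.; (0,3)=+0→...X./XOXO.; (0,4)=+0→....X/XOXO.; (1,4)=+0→...../XOXOX
ply 2, O at X..../XOXO. | (0,1)=+0→XO.../XOXO.*; (0,2)=+0→X.O../XOXO.; (0,3)=+0→X..O./XOXO.; (0,4)=+0→X...O/XOXO.; (1,4)=+0→X..../XOXOO
ply 3, X at XO.../XOXO. | (0,2)=+0→XOX../XOXO.*; (0,3)=+0→XO.X./XOXO.; (0,4)=+0→XO..X/XOXO.; (1,4)=+0→XO.../XOXOX
ply 4, O at XOX../XOXO. | (0,3)=+0→XOXO./XOXO.*; (0,4)=+0→XOX.O/XOXO.; (1,4)=+0→XOX../XOXOO
ply 5, X at XOXO./XOXO. | (0,4)=+0→XOXOX/XOXO.*; (1,4)=+0→XOXO./XOXOX
ply 6, O at XOXOX/XOXO. | (1,4)=+0→XOXOX/XOXOO*
ply 7: XOXOX/XOXOO is terminal +0 (X); from ...../XOXO. depth 6

X winning at [...../XOXO.]: False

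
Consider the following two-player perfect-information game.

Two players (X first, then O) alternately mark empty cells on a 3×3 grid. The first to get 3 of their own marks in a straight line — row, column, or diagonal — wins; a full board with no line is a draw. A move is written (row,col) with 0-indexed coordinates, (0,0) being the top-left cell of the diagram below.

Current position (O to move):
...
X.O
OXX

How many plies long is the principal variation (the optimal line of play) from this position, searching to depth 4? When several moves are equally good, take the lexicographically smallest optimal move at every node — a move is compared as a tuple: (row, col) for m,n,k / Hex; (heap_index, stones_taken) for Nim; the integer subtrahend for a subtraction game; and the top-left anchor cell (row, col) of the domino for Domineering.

[.../X.O/OXX] O move#1: (0,0):+0/O../X.O/OXX*, (0,1):+0/.O./X.O/OXX, (0,2):-1/..O/X.O/OXX, (1,1):+0/.../XOO/OXX
[O../X.O/OXX] X move#2: (0,1):+0/OX./X.O/OXX*, (0,2):+0/O.X/X.O/OXX, (1,1):+0/O../XXO/OXX
[OX./X.O/OXX] O move#3: (0,2):-1/OXO/X.O/OXX, (1,1):+0/OX./XOO/OXX*
[OX./XOO/OXX] X move#4: (0,2):+0/OXX/XOO/OXX*
[OXX/XOO/OXX] end (terminal +0, O#5); searched .../X.O/OXX to 4

PV length from [.../X.O/OXX]: 4 plies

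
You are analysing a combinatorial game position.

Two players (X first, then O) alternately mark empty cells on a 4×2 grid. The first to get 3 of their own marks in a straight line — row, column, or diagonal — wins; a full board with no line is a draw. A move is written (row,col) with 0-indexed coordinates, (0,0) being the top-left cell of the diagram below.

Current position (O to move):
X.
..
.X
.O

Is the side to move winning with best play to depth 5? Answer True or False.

p1 O@[X./../.X/.O]: (0,1)[XO/../.X/.O]+0* (1,0)[X./O./.X/.O]+0 (1,1)[X./.O/.X/.O]+0 (2,0)[X./../OX/.O]+0 (3,0)[X./../.X/OO]+0
p2 X@[XO/../.X/.O]: (1,0)[XO/X./.X/.O]+0* (1,1)[XO/.X/.X/.O]+0 (2,0)[XO/../XX/.O]+0 (3,0)[XO/../.X/XO]+0
p3 O@[XO/X./.X/.O]: (1,1)[XO/XO/.X/.O]-1 (2,0)[XO/X./OX/.O]+0* (3,0)[XO/X./.X/OO]-1
p4 X@[XO/X./OX/.O]: (1,1)[XO/XX/OX/.O]+0* (3,0)[XO/X./OX/XO]+0
p5 O@[XO/XX/OX/.O]: (3,0)[XO/XX/OX/OO]+0*
p6 X@[XO/XX/OX/OO] terminal +0; root [X./../.X/.O] d5

O winning at [X./../.X/.O]: False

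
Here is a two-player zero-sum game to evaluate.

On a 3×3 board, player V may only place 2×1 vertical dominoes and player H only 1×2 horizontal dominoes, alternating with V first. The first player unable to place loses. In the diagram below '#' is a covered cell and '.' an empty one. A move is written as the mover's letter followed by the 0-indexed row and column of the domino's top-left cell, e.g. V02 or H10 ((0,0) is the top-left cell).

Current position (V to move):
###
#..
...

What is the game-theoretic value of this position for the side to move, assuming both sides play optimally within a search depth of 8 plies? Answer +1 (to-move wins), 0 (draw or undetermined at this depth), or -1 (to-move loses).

[###/#../...] V move#1: V11:+1/###/##./.#.*, V12:-1/###/#.#/..#
[###/##./.#.] end (terminal -1, H#2); searched ###/#../... to 8

value(###/#../..., V) = +1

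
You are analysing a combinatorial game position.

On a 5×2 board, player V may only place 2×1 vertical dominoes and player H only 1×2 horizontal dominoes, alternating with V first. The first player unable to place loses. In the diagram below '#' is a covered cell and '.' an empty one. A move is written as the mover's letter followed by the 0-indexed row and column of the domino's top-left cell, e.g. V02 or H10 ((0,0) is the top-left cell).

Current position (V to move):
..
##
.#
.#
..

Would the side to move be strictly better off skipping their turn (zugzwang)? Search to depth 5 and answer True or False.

zugzwang(../##/.#/.#/.., V) = False

p1 V@[../##/.#/.#/..]: V20[../##/##/##/..]-1* V30[../##/.#/##/#.]-1
p2 H@[../##/##/##/..]: H00[##/##/##/##/..]+1* H40[../##/##/##/##]+1
p3 V@[##/##/##/##/..] terminal -1; root [../##/.#/.#/..] d5
if V skipped the turn, H would face:
~ p1 H@[../##/.#/.#/..]: H00[##/##/.#/.#/..]-1 H40[../##/.#/.#/##]+1*
~ p2 V@[../##/.#/.#/##]: V20[../##/##/##/##]-1*
~ p3 H@[../##/##/##/##]: H00[##/##/##/##/##]+1*
~ p4 V@[##/##/##/##/##] terminal -1; root [../##/.#/.#/..] d5
compare (V): move=-1 vs pass=-1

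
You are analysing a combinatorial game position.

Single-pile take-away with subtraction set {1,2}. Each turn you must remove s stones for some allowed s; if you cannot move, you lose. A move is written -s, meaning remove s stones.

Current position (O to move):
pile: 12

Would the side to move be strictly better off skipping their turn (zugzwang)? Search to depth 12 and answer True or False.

[12] O move#1: -1:-1/11*, -2:-1/10
[11] X move#2: -1:-1/10, -2:+1/9*
[9] O move#3: -1:-1/8*, -2:-1/7
[8] X move#4: -1:-1/7, -2:+1/6*
[6] O move#5: -1:-1/5*, -2:-1/4
[5] X move#6: -1:-1/4, -2:+1/3*
[3] O move#7: -1:-1/2*, -2:-1/1
[2] X move#8: -1:-1/1, -2:+1/0*
[0] end (terminal -1, O#9); searched 12 to 12
pass branch (X moves first from the same position):
  | [12] X move#1: -1:-1/11*, -2:-1/10
  | [11] O move#2: -1:-1/10, -2:+1/9*
  | [9] X move#3: -1:-1/8*, -2:-1/7
  | [8] O move#4: -1:-1/7, -2:+1/6*
  | [6] X move#5: -1:-1/5*, -2:-1/4
  | [5] O move#6: -1:-1/4, -2:+1/3*
  | [3] X move#7: -1:-1/2*, -2:-1/1
  | [2] O move#8: -1:-1/1, -2:+1/0*
  | [0] end (terminal -1, X#9); searched 12 to 12
O moving scores -1; O passing scores +1

zugzwang(12, O) = True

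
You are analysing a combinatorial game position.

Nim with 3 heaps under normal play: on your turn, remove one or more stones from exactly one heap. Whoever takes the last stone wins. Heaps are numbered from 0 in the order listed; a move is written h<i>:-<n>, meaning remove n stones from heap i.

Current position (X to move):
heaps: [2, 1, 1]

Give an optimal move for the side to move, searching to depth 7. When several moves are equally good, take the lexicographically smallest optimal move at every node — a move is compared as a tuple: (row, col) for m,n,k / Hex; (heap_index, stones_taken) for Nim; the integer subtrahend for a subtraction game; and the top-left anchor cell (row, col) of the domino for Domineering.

p1 X@[(2,1,1)]: h0:-1[(1,1,1)]-1 h0:-2[(0,1,1)]+1* h1:-1[(2,0,1)]-1 h2:-1[(2,1,0)]-1
p2 O@[(0,1,1)]: h1:-1[(0,0,1)]-1* h2:-1[(0,1,0)]-1
p3 X@[(0,0,1)]: h2:-1[(0,0,0)]+1*
p4 O@[(0,0,0)] terminal -1; root [(2,1,1)] d7

X's best at [(2,1,1)]: h0:-2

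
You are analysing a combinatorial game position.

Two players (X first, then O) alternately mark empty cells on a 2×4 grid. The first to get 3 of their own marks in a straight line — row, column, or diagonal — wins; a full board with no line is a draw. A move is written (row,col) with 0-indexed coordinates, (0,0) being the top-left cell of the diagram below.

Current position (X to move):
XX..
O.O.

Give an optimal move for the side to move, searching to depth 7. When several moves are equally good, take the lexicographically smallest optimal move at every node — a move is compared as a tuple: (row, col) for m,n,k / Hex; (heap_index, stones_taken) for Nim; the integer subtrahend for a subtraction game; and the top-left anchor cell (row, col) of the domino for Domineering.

X's best at [XX../O.O.]: (0,2)

p1 X@[XX../O.O.]: (0,2)[XXX./O.O.]+1* (0,3)[XX.X/O.O.]-1 (1,1)[XX../OXO.]+0 (1,3)[XX../O.OX]-1
p2 O@[XXX./O.O.] terminal -1; root [XX../O.O.] d7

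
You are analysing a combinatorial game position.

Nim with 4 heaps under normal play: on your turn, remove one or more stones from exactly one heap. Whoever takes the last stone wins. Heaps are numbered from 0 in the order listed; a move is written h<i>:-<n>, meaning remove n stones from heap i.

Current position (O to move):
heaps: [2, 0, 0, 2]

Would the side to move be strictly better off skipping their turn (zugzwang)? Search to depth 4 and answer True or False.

zugzwang((2,0,0,2), O) = True

p1 O@[(2,0,0,2)]: h0:-1[(1,0,0,2)]-1* h0:-2[(0,0,0,2)]-1 h3:-1[(2,0,0,1)]-1 h3:-2[(2,0,0,0)]-1
p2 X@[(1,0,0,2)]: h0:-1[(0,0,0,2)]-1 h3:-1[(1,0,0,1)]+1* h3:-2[(1,0,0,0)]-1
p3 O@[(1,0,0,1)]: h0:-1[(0,0,0,1)]-1* h3:-1[(1,0,0,0)]-1
p4 X@[(0,0,0,1)]: h3:-1[(0,0,0,0)]+1*
p5 O@[(0,0,0,0)] terminal -1; root [(2,0,0,2)] d4
suppose O passes — search the same position with X to move:
pass> p1 X@[(2,0,0,2)]: h0:-1[(1,0,0,2)]-1* h0:-2[(0,0,0,2)]-1 h3:-1[(2,0,0,1)]-1 h3:-2[(2,0,0,0)]-1
pass> p2 O@[(1,0,0,2)]: h0:-1[(0,0,0,2)]-1 h3:-1[(1,0,0,1)]+1* h3:-2[(1,0,0,0)]-1
pass> p3 X@[(1,0,0,1)]: h0:-1[(0,0,0,1)]-1* h3:-1[(1,0,0,0)]-1
pass> p4 O@[(0,0,0,1)]: h3:-1[(0,0,0,0)]+1*
pass> p5 X@[(0,0,0,0)] terminal -1; root [(2,0,0,2)] d4
for O: play -1, pass +1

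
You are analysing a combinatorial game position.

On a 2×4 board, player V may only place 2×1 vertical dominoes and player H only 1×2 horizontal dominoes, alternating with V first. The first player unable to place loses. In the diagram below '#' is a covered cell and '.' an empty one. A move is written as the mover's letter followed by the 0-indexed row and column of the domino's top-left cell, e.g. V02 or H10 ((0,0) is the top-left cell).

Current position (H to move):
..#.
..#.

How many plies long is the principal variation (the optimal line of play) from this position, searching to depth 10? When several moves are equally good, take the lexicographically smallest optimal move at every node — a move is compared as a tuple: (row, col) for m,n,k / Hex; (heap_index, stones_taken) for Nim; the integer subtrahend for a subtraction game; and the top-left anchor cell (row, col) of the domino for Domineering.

PV length from [..#./..#.]: 3 plies

p1 H@[..#./..#.]: H00[###./..#.]+1* H10[..#./###.]+1
p2 V@[###./..#.]: V03[####/..##]-1*
p3 H@[####/..##]: H10[####/####]+1*
p4 V@[####/####] terminal -1; root [..#./..#.] d10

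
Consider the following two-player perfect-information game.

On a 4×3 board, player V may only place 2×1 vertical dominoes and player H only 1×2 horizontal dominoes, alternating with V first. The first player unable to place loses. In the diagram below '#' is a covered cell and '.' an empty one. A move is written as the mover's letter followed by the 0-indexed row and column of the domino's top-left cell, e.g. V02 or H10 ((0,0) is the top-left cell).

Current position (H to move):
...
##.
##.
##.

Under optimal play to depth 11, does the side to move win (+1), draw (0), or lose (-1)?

value(.../##./##./##., H) = -1

p1 H@[.../##./##./##.]: H00[##./##./##./##.]-1* H01[.##/##./##./##.]-1
p2 V@[##./##./##./##.]: V02[###/###/##./##.]+1* V12[##./###/###/##.]+1 V22[##./##./###/###]+1
p3 H@[###/###/##./##.] terminal -1; root [.../##./##./##.] d11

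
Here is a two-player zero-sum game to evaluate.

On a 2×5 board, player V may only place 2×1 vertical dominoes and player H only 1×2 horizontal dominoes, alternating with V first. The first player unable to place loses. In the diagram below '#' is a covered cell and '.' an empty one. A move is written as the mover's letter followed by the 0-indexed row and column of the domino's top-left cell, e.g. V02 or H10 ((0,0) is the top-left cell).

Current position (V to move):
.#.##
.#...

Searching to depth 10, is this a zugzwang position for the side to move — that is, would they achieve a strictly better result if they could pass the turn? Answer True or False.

zugzwang(.#.##/.#..., V) = False

ply 1, V at .#.##/.#... | V00=-1→##.##/##...; V02=+1→.####/.##..*
ply 2, H at .####/.##.. | H13=-1→.####/.####*
ply 3, V at .####/.#### | V00=+1→#####/#####*
ply 4: #####/##### is terminal -1 (H); from .#.##/.#... depth 10
pass branch (H moves first from the same position):
  | ply 1, H at .#.##/.#... | H12=-1→.#.##/.###.*; H13=-1→.#.##/.#.##
  | ply 2, V at .#.##/.###. | V00=+1→##.##/####.*
  | ply 3: ##.##/####. is terminal -1 (H); from .#.##/.#... depth 10
V moving scores +1; V passing scores +1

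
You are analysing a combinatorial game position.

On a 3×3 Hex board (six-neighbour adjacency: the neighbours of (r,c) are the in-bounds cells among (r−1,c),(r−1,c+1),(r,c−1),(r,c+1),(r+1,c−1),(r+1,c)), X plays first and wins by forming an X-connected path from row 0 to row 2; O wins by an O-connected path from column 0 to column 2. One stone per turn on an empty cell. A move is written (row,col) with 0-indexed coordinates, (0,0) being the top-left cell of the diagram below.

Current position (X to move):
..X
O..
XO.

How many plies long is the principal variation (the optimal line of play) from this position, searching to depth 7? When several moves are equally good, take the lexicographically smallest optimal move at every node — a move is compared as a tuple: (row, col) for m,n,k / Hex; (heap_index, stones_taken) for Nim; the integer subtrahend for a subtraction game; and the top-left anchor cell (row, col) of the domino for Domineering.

[..X/O../XO.] X move#1: (0,0):-1/X.X/O../XO., (0,1):-1/.XX/O../XO., (1,1):+1/..X/OX./XO.*, (1,2):+1/..X/O.X/XO., (2,2):+1/..X/O../XOX
[..X/OX./XO.] end (terminal -1, O#2); searched ..X/O../XO. to 7

PV length from [..X/O../XO.]: 1 ply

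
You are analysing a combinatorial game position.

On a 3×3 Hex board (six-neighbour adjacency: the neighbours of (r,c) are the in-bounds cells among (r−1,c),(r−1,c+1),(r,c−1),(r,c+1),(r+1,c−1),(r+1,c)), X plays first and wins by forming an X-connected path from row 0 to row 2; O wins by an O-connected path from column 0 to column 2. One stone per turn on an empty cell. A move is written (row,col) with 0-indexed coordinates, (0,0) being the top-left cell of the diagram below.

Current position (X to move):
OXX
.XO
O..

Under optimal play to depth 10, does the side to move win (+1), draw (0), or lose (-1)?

value(OXX/.XO/O.., X) = +1

ply 1, X at OXX/.XO/O.. | (1,0)=-1→OXX/XXO/O..; (2,1)=+1→OXX/.XO/OX.*; (2,2)=-1→OXX/.XO/O.X
ply 2: OXX/.XO/OX. is terminal -1 (O); from OXX/.XO/O.. depth 10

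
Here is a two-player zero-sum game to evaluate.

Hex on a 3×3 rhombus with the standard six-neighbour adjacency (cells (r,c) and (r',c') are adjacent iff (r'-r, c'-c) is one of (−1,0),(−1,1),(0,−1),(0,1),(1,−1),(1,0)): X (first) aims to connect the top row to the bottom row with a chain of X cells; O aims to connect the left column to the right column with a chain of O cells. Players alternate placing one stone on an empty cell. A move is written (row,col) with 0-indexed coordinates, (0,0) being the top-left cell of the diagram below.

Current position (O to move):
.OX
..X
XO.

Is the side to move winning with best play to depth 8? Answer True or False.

O winning at [.OX/..X/XO.]: False

ply 1, O at .OX/..X/XO. | (0,0)=-1→OOX/..X/XO.*; (1,0)=-1→.OX/O.X/XO.; (1,1)=-1→.OX/.OX/XO.; (2,2)=-1→.OX/..X/XOO
ply 2, X at OOX/..X/XO. | (1,0)=+1→OOX/X.X/XO.*; (1,1)=+1→OOX/.XX/XO.; (2,2)=+1→OOX/..X/XOX
ply 3, O at OOX/X.X/XO. | (1,1)=-1→OOX/XOX/XO.*; (2,2)=-1→OOX/X.X/XOO
ply 4, X at OOX/XOX/XO. | (2,2)=+1→OOX/XOX/XOX*
ply 5: OOX/XOX/XOX is terminal -1 (O); from .OX/..X/XO. depth 8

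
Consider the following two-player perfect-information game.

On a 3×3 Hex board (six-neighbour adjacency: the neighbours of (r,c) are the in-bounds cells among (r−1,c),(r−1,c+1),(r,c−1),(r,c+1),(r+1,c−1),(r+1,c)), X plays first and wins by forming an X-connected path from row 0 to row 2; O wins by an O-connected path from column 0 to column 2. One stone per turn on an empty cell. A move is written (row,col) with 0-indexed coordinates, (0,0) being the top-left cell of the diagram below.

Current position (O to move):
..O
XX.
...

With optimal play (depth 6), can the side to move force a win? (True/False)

p1 O@[..O/XX./...]: (0,0)[O.O/XX./...]-1* (0,1)[.OO/XX./...]-1 (1,2)[..O/XXO/...]-1 (2,0)[..O/XX./O..]-1 (2,1)[..O/XX./.O.]-1 (2,2)[..O/XX./..O]-1
p2 X@[O.O/XX./...]: (0,1)[OXO/XX./...]+1* (1,2)[O.O/XXX/...]-1 (2,0)[O.O/XX./X..]-1 (2,1)[O.O/XX./.X.]-1 (2,2)[O.O/XX./..X]-1
p3 O@[OXO/XX./...]: (1,2)[OXO/XXO/...]-1* (2,0)[OXO/XX./O..]-1 (2,1)[OXO/XX./.O.]-1 (2,2)[OXO/XX./..O]-1
p4 X@[OXO/XXO/...]: (2,0)[OXO/XXO/X..]+1* (2,1)[OXO/XXO/.X.]+1 (2,2)[OXO/XXO/..X]+1
p5 O@[OXO/XXO/X..] terminal -1; root [..O/XX./...] d6

O winning at [..O/XX./...]: False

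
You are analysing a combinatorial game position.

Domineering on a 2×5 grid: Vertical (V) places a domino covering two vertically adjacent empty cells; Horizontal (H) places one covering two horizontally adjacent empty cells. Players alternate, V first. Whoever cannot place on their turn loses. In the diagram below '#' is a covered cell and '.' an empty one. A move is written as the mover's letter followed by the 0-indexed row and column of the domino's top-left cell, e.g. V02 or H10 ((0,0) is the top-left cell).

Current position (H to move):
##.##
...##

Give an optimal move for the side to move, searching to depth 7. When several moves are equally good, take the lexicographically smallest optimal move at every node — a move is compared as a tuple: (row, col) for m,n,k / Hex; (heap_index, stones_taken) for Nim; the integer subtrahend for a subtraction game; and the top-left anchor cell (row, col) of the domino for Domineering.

p1 H@[##.##/...##]: H10[##.##/##.##]-1 H11[##.##/.####]+1*
p2 V@[##.##/.####] terminal -1; root [##.##/...##] d7

H's best at [##.##/...##]: H11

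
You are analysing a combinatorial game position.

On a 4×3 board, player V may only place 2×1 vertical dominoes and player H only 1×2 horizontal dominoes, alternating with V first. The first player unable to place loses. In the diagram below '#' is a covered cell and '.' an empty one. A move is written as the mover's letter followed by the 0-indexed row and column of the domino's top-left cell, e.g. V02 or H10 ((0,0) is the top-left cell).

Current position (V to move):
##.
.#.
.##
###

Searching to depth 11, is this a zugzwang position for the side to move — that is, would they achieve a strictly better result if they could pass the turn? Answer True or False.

ply 1, V at ##./.#./.##/### | V02=+1→###/.##/.##/###*; V10=+1→##./##./###/###
ply 2: ###/.##/.##/### is terminal -1 (H); from ##./.#./.##/### depth 11
suppose V passes — search the same position with H to move:
pass> ply 1: ##./.#./.##/### is terminal -1 (H); from ##./.#./.##/### depth 11
for V: play +1, pass +1

zugzwang(##./.#./.##/###, V) = False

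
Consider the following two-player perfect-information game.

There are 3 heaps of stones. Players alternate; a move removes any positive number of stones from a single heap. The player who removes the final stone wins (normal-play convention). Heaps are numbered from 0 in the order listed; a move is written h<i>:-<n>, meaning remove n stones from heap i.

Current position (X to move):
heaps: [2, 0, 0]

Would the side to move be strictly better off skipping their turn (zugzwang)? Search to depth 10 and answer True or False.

[(2,0,0)] X move#1: h0:-1:-1/(1,0,0), h0:-2:+1/(0,0,0)*
[(0,0,0)] end (terminal -1, O#2); searched (2,0,0) to 10
if X skipped the turn, O would face:
~ [(2,0,0)] O move#1: h0:-1:-1/(1,0,0), h0:-2:+1/(0,0,0)*
~ [(0,0,0)] end (terminal -1, X#2); searched (2,0,0) to 10
compare (X): move=+1 vs pass=-1

zugzwang((2,0,0), X) = False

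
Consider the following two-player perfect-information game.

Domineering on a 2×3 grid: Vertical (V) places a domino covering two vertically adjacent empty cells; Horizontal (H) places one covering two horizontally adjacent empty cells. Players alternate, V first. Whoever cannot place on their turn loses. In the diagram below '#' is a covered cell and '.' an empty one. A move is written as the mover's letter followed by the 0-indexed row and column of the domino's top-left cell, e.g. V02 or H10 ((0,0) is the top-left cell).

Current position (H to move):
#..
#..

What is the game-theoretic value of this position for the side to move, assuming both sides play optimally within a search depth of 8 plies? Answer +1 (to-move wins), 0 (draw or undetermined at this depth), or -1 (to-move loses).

value(#../#.., H) = +1

p1 H@[#../#..]: H01[###/#..]+1* H11[#../###]+1
p2 V@[###/#..] terminal -1; root [#../#..] d8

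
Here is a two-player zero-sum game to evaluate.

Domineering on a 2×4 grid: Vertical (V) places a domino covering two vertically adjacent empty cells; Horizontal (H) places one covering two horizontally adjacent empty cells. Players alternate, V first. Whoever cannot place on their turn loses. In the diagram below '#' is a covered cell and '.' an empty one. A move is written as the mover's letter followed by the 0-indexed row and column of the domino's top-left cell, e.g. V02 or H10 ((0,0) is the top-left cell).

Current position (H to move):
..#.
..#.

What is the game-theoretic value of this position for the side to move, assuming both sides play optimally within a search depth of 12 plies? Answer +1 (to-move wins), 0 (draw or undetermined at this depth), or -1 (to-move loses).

value(..#./..#., H) = +1

p1 H@[..#./..#.]: H00[###./..#.]+1* H10[..#./###.]+1
p2 V@[###./..#.]: V03[####/..##]-1*
p3 H@[####/..##]: H10[####/####]+1*
p4 V@[####/####] terminal -1; root [..#./..#.] d12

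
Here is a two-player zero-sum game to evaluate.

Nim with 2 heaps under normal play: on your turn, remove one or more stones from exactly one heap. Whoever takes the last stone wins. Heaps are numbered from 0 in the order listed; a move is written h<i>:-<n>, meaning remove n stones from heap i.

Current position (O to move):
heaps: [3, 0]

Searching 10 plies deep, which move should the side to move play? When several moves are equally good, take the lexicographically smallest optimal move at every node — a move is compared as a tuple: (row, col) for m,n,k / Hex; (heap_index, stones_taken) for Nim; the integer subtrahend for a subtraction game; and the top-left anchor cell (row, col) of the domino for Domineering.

O's best at [(3,0)]: h0:-3

ply 1, O at (3,0) | h0:-1=-1→(2,0); h0:-2=-1→(1,0); h0:-3=+1→(0,0)*
ply 2: (0,0) is terminal -1 (X); from (3,0) depth 10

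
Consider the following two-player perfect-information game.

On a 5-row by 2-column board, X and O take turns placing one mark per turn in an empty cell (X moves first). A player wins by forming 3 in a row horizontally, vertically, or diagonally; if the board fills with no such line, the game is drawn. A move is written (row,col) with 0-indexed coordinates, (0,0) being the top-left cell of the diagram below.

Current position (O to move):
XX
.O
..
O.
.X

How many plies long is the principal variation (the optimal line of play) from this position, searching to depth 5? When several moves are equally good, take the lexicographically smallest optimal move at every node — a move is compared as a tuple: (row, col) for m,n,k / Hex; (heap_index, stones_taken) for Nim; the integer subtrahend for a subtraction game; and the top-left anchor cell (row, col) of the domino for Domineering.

ply 1, O at XX/.O/../O./.X | (1,0)=+0→XX/OO/../O./.X; (2,0)=+1→XX/.O/O./O./.X*; (2,1)=+1→XX/.O/.O/O./.X; (3,1)=+1→XX/.O/../OO/.X; (4,0)=+0→XX/.O/../O./OX
ply 2, X at XX/.O/O./O./.X | (1,0)=-1→XX/XO/O./O./.X*; (2,1)=-1→XX/.O/OX/O./.X; (3,1)=-1→XX/.O/O./OX/.X; (4,0)=-1→XX/.O/O./O./XX
ply 3, O at XX/XO/O./O./.X | (2,1)=+1→XX/XO/OO/O./.X*; (3,1)=+1→XX/XO/O./OO/.X; (4,0)=+1→XX/XO/O./O./OX
ply 4, X at XX/XO/OO/O./.X | (3,1)=-1→XX/XO/OO/OX/.X*; (4,0)=-1→XX/XO/OO/O./XX
ply 5, O at XX/XO/OO/OX/.X | (4,0)=+1→XX/XO/OO/OX/OX*
ply 6: XX/XO/OO/OX/OX is terminal -1 (X); from XX/.O/../O./.X depth 5

PV length from [XX/.O/../O./.X]: 5 plies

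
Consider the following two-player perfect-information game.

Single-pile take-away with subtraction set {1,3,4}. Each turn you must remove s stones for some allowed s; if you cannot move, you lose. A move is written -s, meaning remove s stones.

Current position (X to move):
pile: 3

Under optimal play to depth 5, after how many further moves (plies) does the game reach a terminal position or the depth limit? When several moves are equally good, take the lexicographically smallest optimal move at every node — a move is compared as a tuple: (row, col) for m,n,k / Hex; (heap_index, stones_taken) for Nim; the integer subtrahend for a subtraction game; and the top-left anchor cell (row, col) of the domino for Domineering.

ply 1, X at 3 | -1=+1→2*; -3=+1→0
ply 2, O at 2 | -1=-1→1*
ply 3, X at 1 | -1=+1→0*
ply 4: 0 is terminal -1 (O); from 3 depth 5

PV length from [3]: 3 plies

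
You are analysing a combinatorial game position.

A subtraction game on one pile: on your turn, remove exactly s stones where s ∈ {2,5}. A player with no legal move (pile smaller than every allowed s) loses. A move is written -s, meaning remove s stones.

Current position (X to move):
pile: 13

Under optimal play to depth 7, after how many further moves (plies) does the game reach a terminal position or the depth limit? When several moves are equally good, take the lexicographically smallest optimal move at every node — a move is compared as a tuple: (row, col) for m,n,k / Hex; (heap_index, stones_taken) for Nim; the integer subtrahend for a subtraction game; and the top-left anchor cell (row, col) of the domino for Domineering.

PV length from [13]: 5 plies

[13] X move#1: -2:+1/11*, -5:+1/8
[11] O move#2: -2:-1/9*, -5:-1/6
[9] X move#3: -2:+1/7*, -5:+1/4
[7] O move#4: -2:-1/5*, -5:-1/2
[5] X move#5: -2:-1/3, -5:+1/0*
[0] end (terminal -1, O#6); searched 13 to 7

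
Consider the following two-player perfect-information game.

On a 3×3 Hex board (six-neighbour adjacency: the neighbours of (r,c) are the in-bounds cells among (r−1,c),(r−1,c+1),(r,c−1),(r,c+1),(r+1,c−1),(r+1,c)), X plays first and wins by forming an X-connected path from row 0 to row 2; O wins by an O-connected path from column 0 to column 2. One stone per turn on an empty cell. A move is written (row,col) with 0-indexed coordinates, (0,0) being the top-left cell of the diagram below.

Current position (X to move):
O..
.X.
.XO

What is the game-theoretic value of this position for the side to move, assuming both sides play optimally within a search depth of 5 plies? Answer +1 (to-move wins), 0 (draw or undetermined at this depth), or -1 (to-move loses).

value(O../.X./.XO, X) = +1

[O../.X./.XO] X move#1: (0,1):+1/OX./.X./.XO*, (0,2):+1/O.X/.X./.XO, (1,0):+1/O../XX./.XO, (1,2):+1/O../.XX/.XO, (2,0):+1/O../.X./XXO
[OX./.X./.XO] end (terminal -1, O#2); searched O../.X./.XO to 5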